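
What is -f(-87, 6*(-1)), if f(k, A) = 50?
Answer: -50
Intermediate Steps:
-f(-87, 6*(-1)) = -1*50 = -50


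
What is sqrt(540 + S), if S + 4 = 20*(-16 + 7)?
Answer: 2*sqrt(89) ≈ 18.868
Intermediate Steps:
S = -184 (S = -4 + 20*(-16 + 7) = -4 + 20*(-9) = -4 - 180 = -184)
sqrt(540 + S) = sqrt(540 - 184) = sqrt(356) = 2*sqrt(89)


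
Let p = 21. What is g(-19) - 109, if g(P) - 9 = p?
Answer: -79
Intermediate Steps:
g(P) = 30 (g(P) = 9 + 21 = 30)
g(-19) - 109 = 30 - 109 = -79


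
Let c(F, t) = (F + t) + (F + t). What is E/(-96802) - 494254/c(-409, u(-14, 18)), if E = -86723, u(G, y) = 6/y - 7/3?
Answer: 23958031007/39785622 ≈ 602.18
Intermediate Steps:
u(G, y) = -7/3 + 6/y (u(G, y) = 6/y - 7*⅓ = 6/y - 7/3 = -7/3 + 6/y)
c(F, t) = 2*F + 2*t
E/(-96802) - 494254/c(-409, u(-14, 18)) = -86723/(-96802) - 494254/(2*(-409) + 2*(-7/3 + 6/18)) = -86723*(-1/96802) - 494254/(-818 + 2*(-7/3 + 6*(1/18))) = 86723/96802 - 494254/(-818 + 2*(-7/3 + ⅓)) = 86723/96802 - 494254/(-818 + 2*(-2)) = 86723/96802 - 494254/(-818 - 4) = 86723/96802 - 494254/(-822) = 86723/96802 - 494254*(-1/822) = 86723/96802 + 247127/411 = 23958031007/39785622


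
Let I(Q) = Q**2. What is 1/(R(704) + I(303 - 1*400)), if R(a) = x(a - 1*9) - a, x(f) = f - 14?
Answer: 1/9386 ≈ 0.00010654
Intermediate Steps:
x(f) = -14 + f
R(a) = -23 (R(a) = (-14 + (a - 1*9)) - a = (-14 + (a - 9)) - a = (-14 + (-9 + a)) - a = (-23 + a) - a = -23)
1/(R(704) + I(303 - 1*400)) = 1/(-23 + (303 - 1*400)**2) = 1/(-23 + (303 - 400)**2) = 1/(-23 + (-97)**2) = 1/(-23 + 9409) = 1/9386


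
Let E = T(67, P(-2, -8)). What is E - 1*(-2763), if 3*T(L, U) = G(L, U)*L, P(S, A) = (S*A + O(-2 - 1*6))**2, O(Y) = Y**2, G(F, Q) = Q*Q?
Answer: 2744328289/3 ≈ 9.1478e+8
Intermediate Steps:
G(F, Q) = Q**2
P(S, A) = (64 + A*S)**2 (P(S, A) = (S*A + (-2 - 1*6)**2)**2 = (A*S + (-2 - 6)**2)**2 = (A*S + (-8)**2)**2 = (A*S + 64)**2 = (64 + A*S)**2)
T(L, U) = L*U**2/3 (T(L, U) = (U**2*L)/3 = (L*U**2)/3 = L*U**2/3)
E = 2744320000/3 (E = (1/3)*67*((64 - 8*(-2))**2)**2 = (1/3)*67*((64 + 16)**2)**2 = (1/3)*67*(80**2)**2 = (1/3)*67*6400**2 = (1/3)*67*40960000 = 2744320000/3 ≈ 9.1477e+8)
E - 1*(-2763) = 2744320000/3 - 1*(-2763) = 2744320000/3 + 2763 = 2744328289/3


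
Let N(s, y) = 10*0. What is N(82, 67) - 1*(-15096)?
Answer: 15096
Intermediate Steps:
N(s, y) = 0
N(82, 67) - 1*(-15096) = 0 - 1*(-15096) = 0 + 15096 = 15096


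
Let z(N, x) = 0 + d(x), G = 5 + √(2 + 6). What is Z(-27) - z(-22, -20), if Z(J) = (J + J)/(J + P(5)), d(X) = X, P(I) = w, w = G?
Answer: 2677/119 + 27*√2/119 ≈ 22.817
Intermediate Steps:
G = 5 + 2*√2 (G = 5 + √8 = 5 + 2*√2 ≈ 7.8284)
w = 5 + 2*√2 ≈ 7.8284
P(I) = 5 + 2*√2
Z(J) = 2*J/(5 + J + 2*√2) (Z(J) = (J + J)/(J + (5 + 2*√2)) = (2*J)/(5 + J + 2*√2) = 2*J/(5 + J + 2*√2))
z(N, x) = x (z(N, x) = 0 + x = x)
Z(-27) - z(-22, -20) = 2*(-27)/(5 - 27 + 2*√2) - 1*(-20) = 2*(-27)/(-22 + 2*√2) + 20 = -54/(-22 + 2*√2) + 20 = 20 - 54/(-22 + 2*√2)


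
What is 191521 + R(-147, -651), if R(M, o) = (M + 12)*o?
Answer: 279406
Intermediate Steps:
R(M, o) = o*(12 + M) (R(M, o) = (12 + M)*o = o*(12 + M))
191521 + R(-147, -651) = 191521 - 651*(12 - 147) = 191521 - 651*(-135) = 191521 + 87885 = 279406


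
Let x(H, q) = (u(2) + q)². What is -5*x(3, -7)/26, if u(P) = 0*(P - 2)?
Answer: -245/26 ≈ -9.4231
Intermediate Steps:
u(P) = 0 (u(P) = 0*(-2 + P) = 0)
x(H, q) = q² (x(H, q) = (0 + q)² = q²)
-5*x(3, -7)/26 = -5*(-7)²/26 = -245/26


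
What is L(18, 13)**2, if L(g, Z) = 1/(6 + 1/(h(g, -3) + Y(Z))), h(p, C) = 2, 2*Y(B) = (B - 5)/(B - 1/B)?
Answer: 9409/389376 ≈ 0.024164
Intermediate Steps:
Y(B) = (-5 + B)/(2*(B - 1/B)) (Y(B) = ((B - 5)/(B - 1/B))/2 = ((-5 + B)/(B - 1/B))/2 = (-5 + B)/(2*(B - 1/B)))
L(g, Z) = 1/(6 + 1/(2 + Z*(-5 + Z)/(2*(-1 + Z**2))))
L(18, 13)**2 = ((-4 - 5*13 + 5*13**2)/(2*(-13 - 15*13 + 16*13**2)))**2 = ((-4 - 65 + 5*169)/(2*(-13 - 195 + 16*169)))**2 = ((-4 - 65 + 845)/(2*(-13 - 195 + 2704)))**2 = ((1/2)*776/2496)**2 = ((1/2)*(1/2496)*776)**2 = (97/624)**2 = 9409/389376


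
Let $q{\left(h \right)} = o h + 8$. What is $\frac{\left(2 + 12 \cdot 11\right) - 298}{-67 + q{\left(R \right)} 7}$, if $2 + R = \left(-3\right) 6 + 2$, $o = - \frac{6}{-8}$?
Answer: $\frac{328}{211} \approx 1.5545$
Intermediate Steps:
$o = \frac{3}{4}$ ($o = \left(-6\right) \left(- \frac{1}{8}\right) = \frac{3}{4} \approx 0.75$)
$R = -18$ ($R = -2 + \left(\left(-3\right) 6 + 2\right) = -2 + \left(-18 + 2\right) = -2 - 16 = -18$)
$q{\left(h \right)} = 8 + \frac{3 h}{4}$ ($q{\left(h \right)} = \frac{3 h}{4} + 8 = 8 + \frac{3 h}{4}$)
$\frac{\left(2 + 12 \cdot 11\right) - 298}{-67 + q{\left(R \right)} 7} = \frac{\left(2 + 12 \cdot 11\right) - 298}{-67 + \left(8 + \frac{3}{4} \left(-18\right)\right) 7} = \frac{\left(2 + 132\right) - 298}{-67 + \left(8 - \frac{27}{2}\right) 7} = \frac{134 - 298}{-67 - \frac{77}{2}} = - \frac{164}{-67 - \frac{77}{2}} = - \frac{164}{- \frac{211}{2}} = \left(-164\right) \left(- \frac{2}{211}\right) = \frac{328}{211}$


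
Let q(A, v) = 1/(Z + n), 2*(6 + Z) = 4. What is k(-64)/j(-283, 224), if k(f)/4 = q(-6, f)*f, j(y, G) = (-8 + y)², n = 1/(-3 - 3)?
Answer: 512/705675 ≈ 0.00072555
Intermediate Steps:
n = -⅙ (n = 1/(-6) = -⅙ ≈ -0.16667)
Z = -4 (Z = -6 + (½)*4 = -6 + 2 = -4)
q(A, v) = -6/25 (q(A, v) = 1/(-4 - ⅙) = 1/(-25/6) = -6/25)
k(f) = -24*f/25 (k(f) = 4*(-6*f/25) = -24*f/25)
k(-64)/j(-283, 224) = (-24/25*(-64))/((-8 - 283)²) = 1536/(25*((-291)²)) = (1536/25)/84681 = (1536/25)*(1/84681) = 512/705675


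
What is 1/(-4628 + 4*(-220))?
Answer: -1/5508 ≈ -0.00018155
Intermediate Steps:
1/(-4628 + 4*(-220)) = 1/(-4628 - 880) = 1/(-5508) = -1/5508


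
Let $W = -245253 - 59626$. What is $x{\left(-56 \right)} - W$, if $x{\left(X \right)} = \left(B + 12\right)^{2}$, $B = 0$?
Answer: $305023$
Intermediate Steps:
$W = -304879$ ($W = -245253 - 59626 = -304879$)
$x{\left(X \right)} = 144$ ($x{\left(X \right)} = \left(0 + 12\right)^{2} = 12^{2} = 144$)
$x{\left(-56 \right)} - W = 144 - -304879 = 144 + 304879 = 305023$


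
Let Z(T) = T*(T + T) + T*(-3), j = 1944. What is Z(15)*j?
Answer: 787320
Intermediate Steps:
Z(T) = -3*T + 2*T**2 (Z(T) = T*(2*T) - 3*T = 2*T**2 - 3*T = -3*T + 2*T**2)
Z(15)*j = (15*(-3 + 2*15))*1944 = (15*(-3 + 30))*1944 = (15*27)*1944 = 405*1944 = 787320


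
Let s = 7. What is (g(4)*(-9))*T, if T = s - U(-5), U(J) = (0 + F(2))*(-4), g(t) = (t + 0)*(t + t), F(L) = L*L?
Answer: -6624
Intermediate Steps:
F(L) = L²
g(t) = 2*t² (g(t) = t*(2*t) = 2*t²)
U(J) = -16 (U(J) = (0 + 2²)*(-4) = (0 + 4)*(-4) = 4*(-4) = -16)
T = 23 (T = 7 - 1*(-16) = 7 + 16 = 23)
(g(4)*(-9))*T = ((2*4²)*(-9))*23 = ((2*16)*(-9))*23 = (32*(-9))*23 = -288*23 = -6624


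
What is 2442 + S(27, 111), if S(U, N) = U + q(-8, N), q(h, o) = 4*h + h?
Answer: 2429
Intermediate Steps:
q(h, o) = 5*h
S(U, N) = -40 + U (S(U, N) = U + 5*(-8) = U - 40 = -40 + U)
2442 + S(27, 111) = 2442 + (-40 + 27) = 2442 - 13 = 2429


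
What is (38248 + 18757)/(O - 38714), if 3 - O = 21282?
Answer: -57005/59993 ≈ -0.95019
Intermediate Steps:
O = -21279 (O = 3 - 1*21282 = 3 - 21282 = -21279)
(38248 + 18757)/(O - 38714) = (38248 + 18757)/(-21279 - 38714) = 57005/(-59993) = 57005*(-1/59993) = -57005/59993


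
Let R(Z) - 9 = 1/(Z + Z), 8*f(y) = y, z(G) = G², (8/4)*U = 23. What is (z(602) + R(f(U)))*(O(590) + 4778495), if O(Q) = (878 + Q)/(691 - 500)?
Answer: 7607767334219591/4393 ≈ 1.7318e+12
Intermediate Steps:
U = 23/2 (U = (½)*23 = 23/2 ≈ 11.500)
f(y) = y/8
R(Z) = 9 + 1/(2*Z) (R(Z) = 9 + 1/(Z + Z) = 9 + 1/(2*Z))
O(Q) = 878/191 + Q/191 (O(Q) = (878 + Q)/191 = (878 + Q)*(1/191) = 878/191 + Q/191)
(z(602) + R(f(U)))*(O(590) + 4778495) = (602² + (9 + 1/(2*(((⅛)*(23/2))))))*((878/191 + (1/191)*590) + 4778495) = (362404 + (9 + 1/(2*(23/16))))*((878/191 + 590/191) + 4778495) = (362404 + (9 + (½)*(16/23)))*(1468/191 + 4778495) = (362404 + (9 + 8/23))*(912694013/191) = (362404 + 215/23)*(912694013/191) = (8335507/23)*(912694013/191) = 7607767334219591/4393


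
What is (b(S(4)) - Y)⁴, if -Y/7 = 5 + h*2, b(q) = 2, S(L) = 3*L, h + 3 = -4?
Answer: 13845841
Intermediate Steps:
h = -7 (h = -3 - 4 = -7)
Y = 63 (Y = -7*(5 - 7*2) = -7*(5 - 14) = -7*(-9) = 63)
(b(S(4)) - Y)⁴ = (2 - 1*63)⁴ = (2 - 63)⁴ = (-61)⁴ = 13845841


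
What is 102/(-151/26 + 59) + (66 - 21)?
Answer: 21629/461 ≈ 46.918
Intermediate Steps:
102/(-151/26 + 59) + (66 - 21) = 102/(-151*1/26 + 59) + 45 = 102/(-151/26 + 59) + 45 = 102/(1383/26) + 45 = (26/1383)*102 + 45 = 884/461 + 45 = 21629/461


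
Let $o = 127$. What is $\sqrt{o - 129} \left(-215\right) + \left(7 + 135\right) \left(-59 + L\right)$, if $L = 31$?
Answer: $-3976 - 215 i \sqrt{2} \approx -3976.0 - 304.06 i$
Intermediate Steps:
$\sqrt{o - 129} \left(-215\right) + \left(7 + 135\right) \left(-59 + L\right) = \sqrt{127 - 129} \left(-215\right) + \left(7 + 135\right) \left(-59 + 31\right) = \sqrt{-2} \left(-215\right) + 142 \left(-28\right) = i \sqrt{2} \left(-215\right) - 3976 = - 215 i \sqrt{2} - 3976 = -3976 - 215 i \sqrt{2}$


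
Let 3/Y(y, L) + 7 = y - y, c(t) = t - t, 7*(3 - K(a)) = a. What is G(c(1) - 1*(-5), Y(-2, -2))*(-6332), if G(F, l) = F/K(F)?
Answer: -55405/4 ≈ -13851.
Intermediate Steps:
K(a) = 3 - a/7
c(t) = 0
Y(y, L) = -3/7 (Y(y, L) = 3/(-7 + (y - y)) = 3/(-7 + 0) = 3/(-7) = 3*(-⅐) = -3/7)
G(F, l) = F/(3 - F/7)
G(c(1) - 1*(-5), Y(-2, -2))*(-6332) = -7*(0 - 1*(-5))/(-21 + (0 - 1*(-5)))*(-6332) = -7*(0 + 5)/(-21 + (0 + 5))*(-6332) = -7*5/(-21 + 5)*(-6332) = -7*5/(-16)*(-6332) = -7*5*(-1/16)*(-6332) = (35/16)*(-6332) = -55405/4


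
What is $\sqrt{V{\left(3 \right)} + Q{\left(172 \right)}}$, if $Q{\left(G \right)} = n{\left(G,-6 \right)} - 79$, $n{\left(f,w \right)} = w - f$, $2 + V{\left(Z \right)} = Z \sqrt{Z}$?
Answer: $\sqrt{-259 + 3 \sqrt{3}} \approx 15.931 i$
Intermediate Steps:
$V{\left(Z \right)} = -2 + Z^{\frac{3}{2}}$ ($V{\left(Z \right)} = -2 + Z \sqrt{Z} = -2 + Z^{\frac{3}{2}}$)
$Q{\left(G \right)} = -85 - G$ ($Q{\left(G \right)} = \left(-6 - G\right) - 79 = -85 - G$)
$\sqrt{V{\left(3 \right)} + Q{\left(172 \right)}} = \sqrt{\left(-2 + 3^{\frac{3}{2}}\right) - 257} = \sqrt{\left(-2 + 3 \sqrt{3}\right) - 257} = \sqrt{-259 + 3 \sqrt{3}}$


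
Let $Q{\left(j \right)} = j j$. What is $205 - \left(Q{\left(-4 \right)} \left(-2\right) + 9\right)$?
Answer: $228$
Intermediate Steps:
$Q{\left(j \right)} = j^{2}$
$205 - \left(Q{\left(-4 \right)} \left(-2\right) + 9\right) = 205 - \left(\left(-4\right)^{2} \left(-2\right) + 9\right) = 205 - \left(16 \left(-2\right) + 9\right) = 205 - \left(-32 + 9\right) = 205 - -23 = 205 + 23 = 228$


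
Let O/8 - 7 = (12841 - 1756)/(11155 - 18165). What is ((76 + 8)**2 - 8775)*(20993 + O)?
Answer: -25349200839/701 ≈ -3.6161e+7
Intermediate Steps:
O = 30388/701 (O = 56 + 8*((12841 - 1756)/(11155 - 18165)) = 56 + 8*(11085/(-7010)) = 56 + 8*(11085*(-1/7010)) = 56 + 8*(-2217/1402) = 56 - 8868/701 = 30388/701 ≈ 43.349)
((76 + 8)**2 - 8775)*(20993 + O) = ((76 + 8)**2 - 8775)*(20993 + 30388/701) = (84**2 - 8775)*(14746481/701) = (7056 - 8775)*(14746481/701) = -1719*14746481/701 = -25349200839/701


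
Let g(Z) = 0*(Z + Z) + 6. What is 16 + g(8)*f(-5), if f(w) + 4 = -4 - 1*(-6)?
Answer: 4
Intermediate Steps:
f(w) = -2 (f(w) = -4 + (-4 - 1*(-6)) = -4 + (-4 + 6) = -4 + 2 = -2)
g(Z) = 6 (g(Z) = 0*(2*Z) + 6 = 0 + 6 = 6)
16 + g(8)*f(-5) = 16 + 6*(-2) = 16 - 12 = 4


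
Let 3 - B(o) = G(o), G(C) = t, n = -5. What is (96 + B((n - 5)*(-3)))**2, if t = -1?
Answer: 10000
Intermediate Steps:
G(C) = -1
B(o) = 4 (B(o) = 3 - 1*(-1) = 3 + 1 = 4)
(96 + B((n - 5)*(-3)))**2 = (96 + 4)**2 = 100**2 = 10000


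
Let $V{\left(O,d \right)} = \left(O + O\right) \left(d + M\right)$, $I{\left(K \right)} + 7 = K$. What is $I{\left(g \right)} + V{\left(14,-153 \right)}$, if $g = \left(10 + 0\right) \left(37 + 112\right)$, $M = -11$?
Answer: $-3109$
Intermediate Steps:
$g = 1490$ ($g = 10 \cdot 149 = 1490$)
$I{\left(K \right)} = -7 + K$
$V{\left(O,d \right)} = 2 O \left(-11 + d\right)$ ($V{\left(O,d \right)} = \left(O + O\right) \left(d - 11\right) = 2 O \left(-11 + d\right)$)
$I{\left(g \right)} + V{\left(14,-153 \right)} = \left(-7 + 1490\right) + 2 \cdot 14 \left(-11 - 153\right) = 1483 + 2 \cdot 14 \left(-164\right) = 1483 - 4592 = -3109$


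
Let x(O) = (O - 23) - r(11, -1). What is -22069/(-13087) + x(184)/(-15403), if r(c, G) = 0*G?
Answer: 337821800/201579061 ≈ 1.6759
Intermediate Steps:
r(c, G) = 0
x(O) = -23 + O (x(O) = (O - 23) - 1*0 = (-23 + O) + 0 = -23 + O)
-22069/(-13087) + x(184)/(-15403) = -22069/(-13087) + (-23 + 184)/(-15403) = -22069*(-1/13087) + 161*(-1/15403) = 22069/13087 - 161/15403 = 337821800/201579061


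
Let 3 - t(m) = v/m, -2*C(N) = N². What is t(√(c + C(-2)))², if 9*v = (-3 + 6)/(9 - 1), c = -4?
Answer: (432 + I*√6)²/20736 ≈ 8.9997 + 0.10206*I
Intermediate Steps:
C(N) = -N²/2
v = 1/24 (v = ((-3 + 6)/(9 - 1))/9 = (3/8)/9 = (3*(⅛))/9 = (⅑)*(3/8) = 1/24 ≈ 0.041667)
t(m) = 3 - 1/(24*m)
t(√(c + C(-2)))² = (3 - 1/(24*√(-4 - ½*(-2)²)))² = (3 - 1/(24*√(-4 - ½*4)))² = (3 - 1/(24*√(-4 - 2)))² = (3 - (-I*√6/6)/24)² = (3 - (-1)*I*√6/144)² = (3 + I*√6/144)²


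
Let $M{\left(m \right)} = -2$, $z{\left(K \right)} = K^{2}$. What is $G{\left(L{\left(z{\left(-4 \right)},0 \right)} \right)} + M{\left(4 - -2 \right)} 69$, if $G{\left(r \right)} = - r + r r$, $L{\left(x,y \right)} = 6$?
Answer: $-108$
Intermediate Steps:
$G{\left(r \right)} = r^{2} - r$ ($G{\left(r \right)} = - r + r^{2} = r^{2} - r$)
$G{\left(L{\left(z{\left(-4 \right)},0 \right)} \right)} + M{\left(4 - -2 \right)} 69 = 6 \left(-1 + 6\right) - 138 = 6 \cdot 5 - 138 = 30 - 138 = -108$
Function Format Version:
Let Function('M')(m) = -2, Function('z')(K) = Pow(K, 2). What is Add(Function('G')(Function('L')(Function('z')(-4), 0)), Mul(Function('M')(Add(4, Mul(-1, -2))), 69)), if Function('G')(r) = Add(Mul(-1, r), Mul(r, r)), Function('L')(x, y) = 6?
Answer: -108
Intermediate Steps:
Function('G')(r) = Add(Pow(r, 2), Mul(-1, r)) (Function('G')(r) = Add(Mul(-1, r), Pow(r, 2)) = Add(Pow(r, 2), Mul(-1, r)))
Add(Function('G')(Function('L')(Function('z')(-4), 0)), Mul(Function('M')(Add(4, Mul(-1, -2))), 69)) = Add(Mul(6, Add(-1, 6)), Mul(-2, 69)) = Add(Mul(6, 5), -138) = Add(30, -138) = -108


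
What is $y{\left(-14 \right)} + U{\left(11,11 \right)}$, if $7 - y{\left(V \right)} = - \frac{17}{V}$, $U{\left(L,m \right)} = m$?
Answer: $\frac{235}{14} \approx 16.786$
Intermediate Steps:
$y{\left(V \right)} = 7 + \frac{17}{V}$ ($y{\left(V \right)} = 7 - - \frac{17}{V} = 7 + \frac{17}{V}$)
$y{\left(-14 \right)} + U{\left(11,11 \right)} = \left(7 + \frac{17}{-14}\right) + 11 = \left(7 + 17 \left(- \frac{1}{14}\right)\right) + 11 = \left(7 - \frac{17}{14}\right) + 11 = \frac{81}{14} + 11 = \frac{235}{14}$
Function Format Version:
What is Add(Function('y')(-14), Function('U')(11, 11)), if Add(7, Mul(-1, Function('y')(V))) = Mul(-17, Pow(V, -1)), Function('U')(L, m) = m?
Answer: Rational(235, 14) ≈ 16.786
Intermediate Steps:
Function('y')(V) = Add(7, Mul(17, Pow(V, -1))) (Function('y')(V) = Add(7, Mul(-1, Mul(-17, Pow(V, -1)))) = Add(7, Mul(17, Pow(V, -1))))
Add(Function('y')(-14), Function('U')(11, 11)) = Add(Add(7, Mul(17, Pow(-14, -1))), 11) = Add(Add(7, Mul(17, Rational(-1, 14))), 11) = Add(Add(7, Rational(-17, 14)), 11) = Add(Rational(81, 14), 11) = Rational(235, 14)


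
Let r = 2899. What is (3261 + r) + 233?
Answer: 6393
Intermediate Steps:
(3261 + r) + 233 = (3261 + 2899) + 233 = 6160 + 233 = 6393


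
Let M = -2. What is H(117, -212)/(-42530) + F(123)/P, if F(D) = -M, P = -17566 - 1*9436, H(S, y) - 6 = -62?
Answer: 356763/287098765 ≈ 0.0012426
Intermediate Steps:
H(S, y) = -56 (H(S, y) = 6 - 62 = -56)
P = -27002 (P = -17566 - 9436 = -27002)
F(D) = 2 (F(D) = -1*(-2) = 2)
H(117, -212)/(-42530) + F(123)/P = -56/(-42530) + 2/(-27002) = -56*(-1/42530) + 2*(-1/27002) = 28/21265 - 1/13501 = 356763/287098765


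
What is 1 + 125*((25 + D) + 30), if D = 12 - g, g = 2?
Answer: 8126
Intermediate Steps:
D = 10 (D = 12 - 1*2 = 12 - 2 = 10)
1 + 125*((25 + D) + 30) = 1 + 125*((25 + 10) + 30) = 1 + 125*(35 + 30) = 1 + 125*65 = 1 + 8125 = 8126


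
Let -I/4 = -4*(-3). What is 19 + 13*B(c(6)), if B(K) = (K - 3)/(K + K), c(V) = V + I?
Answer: 727/28 ≈ 25.964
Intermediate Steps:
I = -48 (I = -(-16)*(-3) = -4*12 = -48)
c(V) = -48 + V (c(V) = V - 48 = -48 + V)
B(K) = (-3 + K)/(2*K) (B(K) = (-3 + K)/((2*K)) = (-3 + K)*(1/(2*K)) = (-3 + K)/(2*K))
19 + 13*B(c(6)) = 19 + 13*((-3 + (-48 + 6))/(2*(-48 + 6))) = 19 + 13*((½)*(-3 - 42)/(-42)) = 19 + 13*((½)*(-1/42)*(-45)) = 19 + 13*(15/28) = 19 + 195/28 = 727/28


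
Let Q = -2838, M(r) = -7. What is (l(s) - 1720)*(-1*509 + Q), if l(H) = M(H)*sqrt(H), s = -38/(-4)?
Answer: 5756840 + 23429*sqrt(38)/2 ≈ 5.8291e+6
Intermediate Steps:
s = 19/2 (s = -38*(-1/4) = 19/2 ≈ 9.5000)
l(H) = -7*sqrt(H)
(l(s) - 1720)*(-1*509 + Q) = (-7*sqrt(38)/2 - 1720)*(-1*509 - 2838) = (-7*sqrt(38)/2 - 1720)*(-509 - 2838) = (-7*sqrt(38)/2 - 1720)*(-3347) = (-1720 - 7*sqrt(38)/2)*(-3347) = 5756840 + 23429*sqrt(38)/2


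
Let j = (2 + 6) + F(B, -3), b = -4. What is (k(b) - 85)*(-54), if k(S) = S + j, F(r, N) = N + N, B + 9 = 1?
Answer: 4698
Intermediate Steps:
B = -8 (B = -9 + 1 = -8)
F(r, N) = 2*N
j = 2 (j = (2 + 6) + 2*(-3) = 8 - 6 = 2)
k(S) = 2 + S (k(S) = S + 2 = 2 + S)
(k(b) - 85)*(-54) = ((2 - 4) - 85)*(-54) = (-2 - 85)*(-54) = -87*(-54) = 4698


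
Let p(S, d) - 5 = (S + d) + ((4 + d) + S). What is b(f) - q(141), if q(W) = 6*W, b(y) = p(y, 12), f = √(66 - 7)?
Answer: -813 + 2*√59 ≈ -797.64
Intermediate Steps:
f = √59 ≈ 7.6811
p(S, d) = 9 + 2*S + 2*d (p(S, d) = 5 + ((S + d) + ((4 + d) + S)) = 5 + ((S + d) + (4 + S + d)) = 5 + (4 + 2*S + 2*d) = 9 + 2*S + 2*d)
b(y) = 33 + 2*y (b(y) = 9 + 2*y + 2*12 = 9 + 2*y + 24 = 33 + 2*y)
b(f) - q(141) = (33 + 2*√59) - 6*141 = (33 + 2*√59) - 1*846 = (33 + 2*√59) - 846 = -813 + 2*√59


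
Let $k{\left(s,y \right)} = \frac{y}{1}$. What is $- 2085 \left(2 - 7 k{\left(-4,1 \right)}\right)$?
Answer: $10425$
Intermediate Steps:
$k{\left(s,y \right)} = y$ ($k{\left(s,y \right)} = y 1 = y$)
$- 2085 \left(2 - 7 k{\left(-4,1 \right)}\right) = - 2085 \left(2 - 7\right) = \left(-2085\right) \left(-5\right) = 10425$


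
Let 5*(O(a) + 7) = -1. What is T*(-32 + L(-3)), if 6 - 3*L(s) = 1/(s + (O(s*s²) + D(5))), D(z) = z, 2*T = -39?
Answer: 2335/4 ≈ 583.75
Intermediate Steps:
O(a) = -36/5 (O(a) = -7 + (⅕)*(-1) = -7 - ⅕ = -36/5)
T = -39/2 (T = (½)*(-39) = -39/2 ≈ -19.500)
L(s) = 2 - 1/(3*(-11/5 + s)) (L(s) = 2 - 1/(3*(s + (-36/5 + 5))) = 2 - 1/(3*(s - 11/5)) = 2 - 1/(3*(-11/5 + s)))
T*(-32 + L(-3)) = -39*(-32 + (-71 + 30*(-3))/(3*(-11 + 5*(-3))))/2 = -39*(-32 + (-71 - 90)/(3*(-11 - 15)))/2 = -39*(-32 + (⅓)*(-161)/(-26))/2 = -39*(-32 + (⅓)*(-1/26)*(-161))/2 = -39*(-32 + 161/78)/2 = -39/2*(-2335/78) = 2335/4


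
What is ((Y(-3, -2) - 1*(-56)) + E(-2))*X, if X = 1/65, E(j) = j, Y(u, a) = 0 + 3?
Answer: 57/65 ≈ 0.87692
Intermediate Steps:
Y(u, a) = 3
X = 1/65 ≈ 0.015385
((Y(-3, -2) - 1*(-56)) + E(-2))*X = ((3 - 1*(-56)) - 2)*(1/65) = ((3 + 56) - 2)*(1/65) = (59 - 2)*(1/65) = 57*(1/65) = 57/65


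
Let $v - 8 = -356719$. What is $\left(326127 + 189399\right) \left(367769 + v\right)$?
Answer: $5700686508$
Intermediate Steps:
$v = -356711$ ($v = 8 - 356719 = -356711$)
$\left(326127 + 189399\right) \left(367769 + v\right) = \left(326127 + 189399\right) \left(367769 - 356711\right) = 515526 \cdot 11058 = 5700686508$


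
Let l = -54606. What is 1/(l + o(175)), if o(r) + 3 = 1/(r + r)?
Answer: -350/19113149 ≈ -1.8312e-5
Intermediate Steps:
o(r) = -3 + 1/(2*r) (o(r) = -3 + 1/(r + r) = -3 + 1/(2*r))
1/(l + o(175)) = 1/(-54606 + (-3 + (1/2)/175)) = 1/(-54606 + (-3 + (1/2)*(1/175))) = 1/(-54606 + (-3 + 1/350)) = 1/(-54606 - 1049/350) = 1/(-19113149/350) = -350/19113149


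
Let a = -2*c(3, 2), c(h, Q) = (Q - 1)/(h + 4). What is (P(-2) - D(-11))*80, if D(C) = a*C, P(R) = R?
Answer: -2880/7 ≈ -411.43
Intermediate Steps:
c(h, Q) = (-1 + Q)/(4 + h)
a = -2/7 (a = -2*(-1 + 2)/(4 + 3) = -2/7 ≈ -0.28571)
D(C) = -2*C/7
(P(-2) - D(-11))*80 = (-2 - (-2)*(-11)/7)*80 = (-2 - 1*22/7)*80 = (-2 - 22/7)*80 = -36/7*80 = -2880/7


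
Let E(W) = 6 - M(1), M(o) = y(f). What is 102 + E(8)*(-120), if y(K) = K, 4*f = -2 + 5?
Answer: -528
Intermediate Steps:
f = ¾ (f = (-2 + 5)/4 = (¼)*3 = ¾ ≈ 0.75000)
M(o) = ¾
E(W) = 21/4 (E(W) = 6 - 1*¾ = 6 - ¾ = 21/4)
102 + E(8)*(-120) = 102 + (21/4)*(-120) = 102 - 630 = -528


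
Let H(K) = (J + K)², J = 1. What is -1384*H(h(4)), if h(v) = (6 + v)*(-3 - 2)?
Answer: -3322984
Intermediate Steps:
h(v) = -30 - 5*v (h(v) = (6 + v)*(-5) = -30 - 5*v)
H(K) = (1 + K)²
-1384*H(h(4)) = -1384*(1 + (-30 - 5*4))² = -1384*(1 + (-30 - 20))² = -1384*(1 - 50)² = -1384*(-49)² = -1384*2401 = -3322984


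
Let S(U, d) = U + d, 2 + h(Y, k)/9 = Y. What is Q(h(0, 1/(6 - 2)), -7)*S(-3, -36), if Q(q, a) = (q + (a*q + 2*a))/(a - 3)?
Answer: 1833/5 ≈ 366.60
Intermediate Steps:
h(Y, k) = -18 + 9*Y
Q(q, a) = (q + 2*a + a*q)/(-3 + a) (Q(q, a) = (q + (2*a + a*q))/(-3 + a) = (q + 2*a + a*q)/(-3 + a))
Q(h(0, 1/(6 - 2)), -7)*S(-3, -36) = (((-18 + 9*0) + 2*(-7) - 7*(-18 + 9*0))/(-3 - 7))*(-3 - 36) = (((-18 + 0) - 14 - 7*(-18 + 0))/(-10))*(-39) = -(-18 - 14 - 7*(-18))/10*(-39) = -(-18 - 14 + 126)/10*(-39) = -1/10*94*(-39) = -47/5*(-39) = 1833/5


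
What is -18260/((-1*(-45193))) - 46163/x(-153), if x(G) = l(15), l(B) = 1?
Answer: -2086262719/45193 ≈ -46163.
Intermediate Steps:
x(G) = 1
-18260/((-1*(-45193))) - 46163/x(-153) = -18260/((-1*(-45193))) - 46163/1 = -18260/45193 - 46163*1 = -18260*1/45193 - 46163 = -18260/45193 - 46163 = -2086262719/45193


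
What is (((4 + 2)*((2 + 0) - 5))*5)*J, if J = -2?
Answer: 180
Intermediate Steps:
(((4 + 2)*((2 + 0) - 5))*5)*J = (((4 + 2)*((2 + 0) - 5))*5)*(-2) = ((6*(2 - 5))*5)*(-2) = ((6*(-3))*5)*(-2) = -18*5*(-2) = -90*(-2) = 180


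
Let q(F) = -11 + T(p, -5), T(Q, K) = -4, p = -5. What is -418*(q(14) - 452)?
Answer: 195206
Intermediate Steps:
q(F) = -15 (q(F) = -11 - 4 = -15)
-418*(q(14) - 452) = -418*(-15 - 452) = -418*(-467) = 195206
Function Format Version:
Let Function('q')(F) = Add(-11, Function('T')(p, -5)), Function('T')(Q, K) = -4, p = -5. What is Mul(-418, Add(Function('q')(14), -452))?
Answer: 195206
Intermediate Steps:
Function('q')(F) = -15 (Function('q')(F) = Add(-11, -4) = -15)
Mul(-418, Add(Function('q')(14), -452)) = Mul(-418, Add(-15, -452)) = Mul(-418, -467) = 195206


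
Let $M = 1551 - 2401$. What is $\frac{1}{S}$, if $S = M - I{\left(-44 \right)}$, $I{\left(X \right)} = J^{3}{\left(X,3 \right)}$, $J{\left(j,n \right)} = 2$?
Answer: $- \frac{1}{858} \approx -0.0011655$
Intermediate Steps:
$M = -850$
$I{\left(X \right)} = 8$ ($I{\left(X \right)} = 2^{3} = 8$)
$S = -858$ ($S = -850 - 8 = -858$)
$\frac{1}{S} = \frac{1}{-858} = - \frac{1}{858}$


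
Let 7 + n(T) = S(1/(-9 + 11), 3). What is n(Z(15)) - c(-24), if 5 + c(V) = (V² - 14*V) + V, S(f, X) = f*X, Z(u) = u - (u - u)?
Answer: -1777/2 ≈ -888.50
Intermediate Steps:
Z(u) = u (Z(u) = u - 1*0 = u + 0 = u)
S(f, X) = X*f
c(V) = -5 + V² - 13*V (c(V) = -5 + ((V² - 14*V) + V) = -5 + (V² - 13*V) = -5 + V² - 13*V)
n(T) = -11/2 (n(T) = -7 + 3/(-9 + 11) = -7 + 3/2 = -11/2)
n(Z(15)) - c(-24) = -11/2 - (-5 + (-24)² - 13*(-24)) = -11/2 - (-5 + 576 + 312) = -11/2 - 1*883 = -11/2 - 883 = -1777/2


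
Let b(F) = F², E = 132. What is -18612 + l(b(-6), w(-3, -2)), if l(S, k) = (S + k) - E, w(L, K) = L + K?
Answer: -18713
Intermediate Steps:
w(L, K) = K + L
l(S, k) = -132 + S + k (l(S, k) = (S + k) - 1*132 = (S + k) - 132 = -132 + S + k)
-18612 + l(b(-6), w(-3, -2)) = -18612 + (-132 + (-6)² + (-2 - 3)) = -18612 + (-132 + 36 - 5) = -18612 - 101 = -18713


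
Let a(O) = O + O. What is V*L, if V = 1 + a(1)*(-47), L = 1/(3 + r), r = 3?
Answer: -31/2 ≈ -15.500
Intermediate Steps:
a(O) = 2*O
L = ⅙ (L = 1/(3 + 3) = 1/6 = ⅙ ≈ 0.16667)
V = -93 (V = 1 + (2*1)*(-47) = 1 + 2*(-47) = 1 - 94 = -93)
V*L = -93*⅙ = -31/2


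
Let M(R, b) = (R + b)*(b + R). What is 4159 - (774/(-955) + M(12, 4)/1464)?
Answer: 726958717/174765 ≈ 4159.6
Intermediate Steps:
M(R, b) = (R + b)² (M(R, b) = (R + b)*(R + b) = (R + b)²)
4159 - (774/(-955) + M(12, 4)/1464) = 4159 - (774/(-955) + (12 + 4)²/1464) = 4159 - (774*(-1/955) + 16²*(1/1464)) = 4159 - (-774/955 + 256*(1/1464)) = 4159 - (-774/955 + 32/183) = 4159 - 1*(-111082/174765) = 4159 + 111082/174765 = 726958717/174765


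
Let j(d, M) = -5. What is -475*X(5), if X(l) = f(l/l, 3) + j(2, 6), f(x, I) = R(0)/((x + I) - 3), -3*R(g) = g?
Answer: 2375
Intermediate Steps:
R(g) = -g/3
f(x, I) = 0 (f(x, I) = (-⅓*0)/((x + I) - 3) = 0/((I + x) - 3) = 0/(-3 + I + x) = 0)
X(l) = -5 (X(l) = 0 - 5 = -5)
-475*X(5) = -475*(-5) = 2375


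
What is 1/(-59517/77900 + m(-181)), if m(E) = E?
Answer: -77900/14159417 ≈ -0.0055016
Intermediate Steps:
1/(-59517/77900 + m(-181)) = 1/(-59517/77900 - 181) = 1/(-14159417/77900) = -77900/14159417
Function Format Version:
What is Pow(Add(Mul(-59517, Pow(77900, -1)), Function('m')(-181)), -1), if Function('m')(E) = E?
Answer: Rational(-77900, 14159417) ≈ -0.0055016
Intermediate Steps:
Pow(Add(Mul(-59517, Pow(77900, -1)), Function('m')(-181)), -1) = Pow(Add(Mul(-59517, Pow(77900, -1)), -181), -1) = Pow(Add(Mul(-59517, Rational(1, 77900)), -181), -1) = Pow(Add(Rational(-59517, 77900), -181), -1) = Pow(Rational(-14159417, 77900), -1) = Rational(-77900, 14159417)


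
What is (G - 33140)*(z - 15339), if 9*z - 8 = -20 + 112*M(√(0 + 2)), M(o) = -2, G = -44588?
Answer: 10748771936/9 ≈ 1.1943e+9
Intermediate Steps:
z = -236/9 (z = 8/9 + (-20 + 112*(-2))/9 = 8/9 + (-20 - 224)/9 = 8/9 + (⅑)*(-244) = 8/9 - 244/9 = -236/9 ≈ -26.222)
(G - 33140)*(z - 15339) = (-44588 - 33140)*(-236/9 - 15339) = -77728*(-138287/9) = 10748771936/9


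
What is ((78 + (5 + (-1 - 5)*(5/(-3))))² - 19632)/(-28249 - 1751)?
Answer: 3661/10000 ≈ 0.36610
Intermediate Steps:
((78 + (5 + (-1 - 5)*(5/(-3))))² - 19632)/(-28249 - 1751) = ((78 + (5 - 30*(-1)/3))² - 19632)/(-30000) = ((78 + (5 - 6*(-5/3)))² - 19632)*(-1/30000) = ((78 + (5 + 10))² - 19632)*(-1/30000) = ((78 + 15)² - 19632)*(-1/30000) = (93² - 19632)*(-1/30000) = (8649 - 19632)*(-1/30000) = -10983*(-1/30000) = 3661/10000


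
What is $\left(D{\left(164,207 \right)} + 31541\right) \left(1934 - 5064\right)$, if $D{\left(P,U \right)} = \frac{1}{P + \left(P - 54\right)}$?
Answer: $- \frac{13525097775}{137} \approx -9.8723 \cdot 10^{7}$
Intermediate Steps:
$D{\left(P,U \right)} = \frac{1}{-54 + 2 P}$ ($D{\left(P,U \right)} = \frac{1}{P + \left(P - 54\right)} = \frac{1}{P + \left(-54 + P\right)} = \frac{1}{-54 + 2 P}$)
$\left(D{\left(164,207 \right)} + 31541\right) \left(1934 - 5064\right) = \left(\frac{1}{2 \left(-27 + 164\right)} + 31541\right) \left(1934 - 5064\right) = \left(\frac{1}{2 \cdot 137} + 31541\right) \left(-3130\right) = \left(\frac{1}{2} \cdot \frac{1}{137} + 31541\right) \left(-3130\right) = \left(\frac{1}{274} + 31541\right) \left(-3130\right) = \frac{8642235}{274} \left(-3130\right) = - \frac{13525097775}{137}$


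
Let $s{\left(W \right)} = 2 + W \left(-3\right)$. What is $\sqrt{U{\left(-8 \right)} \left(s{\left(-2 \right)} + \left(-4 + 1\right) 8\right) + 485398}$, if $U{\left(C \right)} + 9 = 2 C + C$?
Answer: $\sqrt{485926} \approx 697.08$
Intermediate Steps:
$s{\left(W \right)} = 2 - 3 W$
$U{\left(C \right)} = -9 + 3 C$ ($U{\left(C \right)} = -9 + \left(2 C + C\right) = -9 + 3 C$)
$\sqrt{U{\left(-8 \right)} \left(s{\left(-2 \right)} + \left(-4 + 1\right) 8\right) + 485398} = \sqrt{\left(-9 + 3 \left(-8\right)\right) \left(\left(2 - -6\right) + \left(-4 + 1\right) 8\right) + 485398} = \sqrt{\left(-9 - 24\right) \left(\left(2 + 6\right) - 24\right) + 485398} = \sqrt{- 33 \left(8 - 24\right) + 485398} = \sqrt{\left(-33\right) \left(-16\right) + 485398} = \sqrt{528 + 485398} = \sqrt{485926}$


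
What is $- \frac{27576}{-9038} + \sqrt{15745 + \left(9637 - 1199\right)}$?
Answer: $\frac{13788}{4519} + 3 \sqrt{2687} \approx 158.56$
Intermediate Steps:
$- \frac{27576}{-9038} + \sqrt{15745 + \left(9637 - 1199\right)} = \left(-27576\right) \left(- \frac{1}{9038}\right) + \sqrt{15745 + \left(9637 - 1199\right)} = \frac{13788}{4519} + \sqrt{15745 + 8438} = \frac{13788}{4519} + \sqrt{24183} = \frac{13788}{4519} + 3 \sqrt{2687}$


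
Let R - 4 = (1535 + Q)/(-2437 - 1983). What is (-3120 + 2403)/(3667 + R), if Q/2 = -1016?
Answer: -3169140/16226317 ≈ -0.19531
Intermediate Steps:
Q = -2032 (Q = 2*(-1016) = -2032)
R = 18177/4420 (R = 4 + (1535 - 2032)/(-2437 - 1983) = 4 - 497/(-4420) = 4 - 497*(-1/4420) = 4 + 497/4420 = 18177/4420 ≈ 4.1124)
(-3120 + 2403)/(3667 + R) = (-3120 + 2403)/(3667 + 18177/4420) = -717/16226317/4420 = -717*4420/16226317 = -3169140/16226317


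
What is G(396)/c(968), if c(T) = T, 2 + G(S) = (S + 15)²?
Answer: 168919/968 ≈ 174.50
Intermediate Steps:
G(S) = -2 + (15 + S)² (G(S) = -2 + (S + 15)² = -2 + (15 + S)²)
G(396)/c(968) = (-2 + (15 + 396)²)/968 = (-2 + 411²)*(1/968) = (-2 + 168921)*(1/968) = 168919*(1/968) = 168919/968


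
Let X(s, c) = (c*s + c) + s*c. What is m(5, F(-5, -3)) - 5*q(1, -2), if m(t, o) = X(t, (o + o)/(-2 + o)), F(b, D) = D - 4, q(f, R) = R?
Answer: 244/9 ≈ 27.111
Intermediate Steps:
F(b, D) = -4 + D
X(s, c) = c + 2*c*s (X(s, c) = (c + c*s) + c*s = c + 2*c*s)
m(t, o) = 2*o*(1 + 2*t)/(-2 + o) (m(t, o) = ((o + o)/(-2 + o))*(1 + 2*t) = ((2*o)/(-2 + o))*(1 + 2*t) = (2*o/(-2 + o))*(1 + 2*t) = 2*o*(1 + 2*t)/(-2 + o))
m(5, F(-5, -3)) - 5*q(1, -2) = 2*(-4 - 3)*(1 + 2*5)/(-2 + (-4 - 3)) - 5*(-2) = 2*(-7)*(1 + 10)/(-2 - 7) + 10 = 2*(-7)*11/(-9) + 10 = 2*(-7)*(-⅑)*11 + 10 = 154/9 + 10 = 244/9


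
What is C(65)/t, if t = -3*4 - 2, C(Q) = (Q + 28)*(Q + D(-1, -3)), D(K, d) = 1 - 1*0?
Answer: -3069/7 ≈ -438.43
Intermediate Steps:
D(K, d) = 1 (D(K, d) = 1 + 0 = 1)
C(Q) = (1 + Q)*(28 + Q) (C(Q) = (Q + 28)*(Q + 1) = (28 + Q)*(1 + Q) = (1 + Q)*(28 + Q))
t = -14 (t = -12 - 2 = -14)
C(65)/t = (28 + 65² + 29*65)/(-14) = (28 + 4225 + 1885)*(-1/14) = 6138*(-1/14) = -3069/7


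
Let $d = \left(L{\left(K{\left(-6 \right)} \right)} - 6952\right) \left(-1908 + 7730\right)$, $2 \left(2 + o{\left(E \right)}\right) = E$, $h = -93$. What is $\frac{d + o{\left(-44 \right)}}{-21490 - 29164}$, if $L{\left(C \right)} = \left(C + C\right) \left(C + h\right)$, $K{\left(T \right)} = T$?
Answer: $\frac{16779016}{25327} \approx 662.5$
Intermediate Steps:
$o{\left(E \right)} = -2 + \frac{E}{2}$
$L{\left(C \right)} = 2 C \left(-93 + C\right)$ ($L{\left(C \right)} = \left(C + C\right) \left(C - 93\right) = 2 C \left(-93 + C\right)$)
$d = -33558008$ ($d = \left(2 \left(-6\right) \left(-93 - 6\right) - 6952\right) \left(-1908 + 7730\right) = \left(2 \left(-6\right) \left(-99\right) - 6952\right) 5822 = \left(1188 - 6952\right) 5822 = \left(-5764\right) 5822 = -33558008$)
$\frac{d + o{\left(-44 \right)}}{-21490 - 29164} = \frac{-33558008 + \left(-2 + \frac{1}{2} \left(-44\right)\right)}{-21490 - 29164} = \frac{-33558008 - 24}{-50654} = \left(-33558008 - 24\right) \left(- \frac{1}{50654}\right) = \left(-33558032\right) \left(- \frac{1}{50654}\right) = \frac{16779016}{25327}$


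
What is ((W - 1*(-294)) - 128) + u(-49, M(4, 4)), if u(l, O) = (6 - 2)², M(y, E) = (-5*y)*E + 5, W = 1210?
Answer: 1392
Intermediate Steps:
M(y, E) = 5 - 5*E*y (M(y, E) = -5*E*y + 5 = 5 - 5*E*y)
u(l, O) = 16 (u(l, O) = 4² = 16)
((W - 1*(-294)) - 128) + u(-49, M(4, 4)) = ((1210 - 1*(-294)) - 128) + 16 = ((1210 + 294) - 128) + 16 = (1504 - 128) + 16 = 1376 + 16 = 1392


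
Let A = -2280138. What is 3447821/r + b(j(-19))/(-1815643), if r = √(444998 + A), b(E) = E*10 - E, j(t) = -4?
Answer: 36/1815643 - 3447821*I*√458785/917570 ≈ 1.9828e-5 - 2545.1*I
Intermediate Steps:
b(E) = 9*E (b(E) = 10*E - E = 9*E)
r = 2*I*√458785 (r = √(444998 - 2280138) = √(-1835140) = 2*I*√458785 ≈ 1354.7*I)
3447821/r + b(j(-19))/(-1815643) = 3447821/((2*I*√458785)) + (9*(-4))/(-1815643) = 3447821*(-I*√458785/917570) - 36*(-1/1815643) = -3447821*I*√458785/917570 + 36/1815643 = 36/1815643 - 3447821*I*√458785/917570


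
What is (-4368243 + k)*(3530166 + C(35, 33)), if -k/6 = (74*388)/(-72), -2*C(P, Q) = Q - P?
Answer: -46236542321017/3 ≈ -1.5412e+13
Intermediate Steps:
C(P, Q) = P/2 - Q/2 (C(P, Q) = -(Q - P)/2 = P/2 - Q/2)
k = 7178/3 (k = -6*74*388/(-72) = -172272*(-1)/72 = -6*(-3589/9) = 7178/3 ≈ 2392.7)
(-4368243 + k)*(3530166 + C(35, 33)) = (-4368243 + 7178/3)*(3530166 + ((½)*35 - ½*33)) = -13097551*(3530166 + (35/2 - 33/2))/3 = -13097551*(3530166 + 1)/3 = -13097551/3*3530167 = -46236542321017/3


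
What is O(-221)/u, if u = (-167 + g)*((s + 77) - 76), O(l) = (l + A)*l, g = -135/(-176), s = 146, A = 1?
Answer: -503360/252987 ≈ -1.9897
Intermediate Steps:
g = 135/176 (g = -135*(-1/176) = 135/176 ≈ 0.76705)
O(l) = l*(1 + l) (O(l) = (l + 1)*l = (1 + l)*l = l*(1 + l))
u = -4300779/176 (u = (-167 + 135/176)*((146 + 77) - 76) = -29257*(223 - 76)/176 = -29257/176*147 = -4300779/176 ≈ -24436.)
O(-221)/u = (-221*(1 - 221))/(-4300779/176) = -221*(-220)*(-176/4300779) = 48620*(-176/4300779) = -503360/252987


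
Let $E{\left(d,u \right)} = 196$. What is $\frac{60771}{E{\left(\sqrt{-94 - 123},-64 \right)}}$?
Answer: $\frac{60771}{196} \approx 310.06$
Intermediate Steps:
$\frac{60771}{E{\left(\sqrt{-94 - 123},-64 \right)}} = \frac{60771}{196}$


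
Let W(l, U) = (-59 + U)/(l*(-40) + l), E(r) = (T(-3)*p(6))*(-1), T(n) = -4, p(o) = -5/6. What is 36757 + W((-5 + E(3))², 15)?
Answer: 298650757/8125 ≈ 36757.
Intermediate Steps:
p(o) = -⅚ (p(o) = -5*⅙ = -⅚)
E(r) = -10/3 (E(r) = -4*(-⅚)*(-1) = (10/3)*(-1) = -10/3)
W(l, U) = -(-59 + U)/(39*l) (W(l, U) = (-59 + U)/(-40*l + l) = (-59 + U)/((-39*l)) = (-59 + U)*(-1/(39*l)) = -(-59 + U)/(39*l))
36757 + W((-5 + E(3))², 15) = 36757 + (59 - 1*15)/(39*((-5 - 10/3)²)) = 36757 + (59 - 15)/(39*((-25/3)²)) = 36757 + (1/39)*44/(625/9) = 36757 + (1/39)*(9/625)*44 = 36757 + 132/8125 = 298650757/8125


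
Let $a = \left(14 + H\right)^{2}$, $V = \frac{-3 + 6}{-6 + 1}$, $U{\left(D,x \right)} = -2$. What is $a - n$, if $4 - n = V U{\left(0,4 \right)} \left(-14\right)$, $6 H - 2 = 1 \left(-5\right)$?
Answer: $\frac{3229}{20} \approx 161.45$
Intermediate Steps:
$H = - \frac{1}{2}$ ($H = \frac{1}{3} + \frac{1 \left(-5\right)}{6} = \frac{1}{3} + \frac{1}{6} \left(-5\right) = \frac{1}{3} - \frac{5}{6} = - \frac{1}{2} \approx -0.5$)
$V = - \frac{3}{5}$ ($V = \frac{3}{-5} = 3 \left(- \frac{1}{5}\right) = - \frac{3}{5} \approx -0.6$)
$n = \frac{104}{5}$ ($n = 4 - \left(- \frac{3}{5}\right) \left(-2\right) \left(-14\right) = 4 - \frac{6}{5} \left(-14\right) = 4 - - \frac{84}{5} = 4 + \frac{84}{5} = \frac{104}{5} \approx 20.8$)
$a = \frac{729}{4}$ ($a = \left(14 - \frac{1}{2}\right)^{2} = \left(\frac{27}{2}\right)^{2} = \frac{729}{4} \approx 182.25$)
$a - n = \frac{729}{4} - \frac{104}{5} = \frac{3229}{20}$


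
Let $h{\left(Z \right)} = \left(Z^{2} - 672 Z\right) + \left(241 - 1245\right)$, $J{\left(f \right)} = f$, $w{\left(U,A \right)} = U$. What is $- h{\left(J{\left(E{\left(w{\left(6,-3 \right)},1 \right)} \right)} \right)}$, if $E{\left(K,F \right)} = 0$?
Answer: $1004$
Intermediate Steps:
$h{\left(Z \right)} = -1004 + Z^{2} - 672 Z$ ($h{\left(Z \right)} = \left(Z^{2} - 672 Z\right) - 1004 = -1004 + Z^{2} - 672 Z$)
$- h{\left(J{\left(E{\left(w{\left(6,-3 \right)},1 \right)} \right)} \right)} = - (-1004 + 0^{2} - 0) = - (-1004 + 0 + 0) = \left(-1\right) \left(-1004\right) = 1004$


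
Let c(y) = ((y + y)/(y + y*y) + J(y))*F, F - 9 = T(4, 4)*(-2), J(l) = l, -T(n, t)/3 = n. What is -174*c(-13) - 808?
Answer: 74795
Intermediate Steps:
T(n, t) = -3*n
F = 33 (F = 9 - 3*4*(-2) = 9 - 12*(-2) = 9 + 24 = 33)
c(y) = 33*y + 66*y/(y + y**2) (c(y) = ((y + y)/(y + y*y) + y)*33 = ((2*y)/(y + y**2) + y)*33 = (2*y/(y + y**2) + y)*33 = (y + 2*y/(y + y**2))*33 = 33*y + 66*y/(y + y**2))
-174*c(-13) - 808 = -5742*(2 - 13 + (-13)**2)/(1 - 13) - 808 = -5742*(2 - 13 + 169)/(-12) - 808 = -5742*(-1)*158/12 - 808 = -174*(-869/2) - 808 = 75603 - 808 = 74795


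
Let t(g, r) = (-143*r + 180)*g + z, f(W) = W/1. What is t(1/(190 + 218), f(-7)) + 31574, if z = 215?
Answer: 12971093/408 ≈ 31792.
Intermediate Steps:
f(W) = W (f(W) = W*1 = W)
t(g, r) = 215 + g*(180 - 143*r) (t(g, r) = (-143*r + 180)*g + 215 = (180 - 143*r)*g + 215 = g*(180 - 143*r) + 215 = 215 + g*(180 - 143*r))
t(1/(190 + 218), f(-7)) + 31574 = (215 + 180/(190 + 218) - 143*(-7)/(190 + 218)) + 31574 = (215 + 180/408 - 143*(-7)/408) + 31574 = (215 + 180*(1/408) - 143*1/408*(-7)) + 31574 = (215 + 15/34 + 1001/408) + 31574 = 88901/408 + 31574 = 12971093/408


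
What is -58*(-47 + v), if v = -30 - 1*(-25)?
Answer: 3016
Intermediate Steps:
v = -5 (v = -30 + 25 = -5)
-58*(-47 + v) = -58*(-47 - 5) = -58*(-52) = 3016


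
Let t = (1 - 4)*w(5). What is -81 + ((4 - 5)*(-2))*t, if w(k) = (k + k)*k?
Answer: -381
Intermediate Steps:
w(k) = 2*k**2 (w(k) = (2*k)*k = 2*k**2)
t = -150 (t = (1 - 4)*(2*5**2) = -6*25 = -3*50 = -150)
-81 + ((4 - 5)*(-2))*t = -81 + ((4 - 5)*(-2))*(-150) = -81 - 1*(-2)*(-150) = -81 + 2*(-150) = -81 - 300 = -381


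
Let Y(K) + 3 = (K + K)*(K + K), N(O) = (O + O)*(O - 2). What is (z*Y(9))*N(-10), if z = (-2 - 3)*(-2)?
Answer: 770400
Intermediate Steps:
z = 10 (z = -5*(-2) = 10)
N(O) = 2*O*(-2 + O) (N(O) = (2*O)*(-2 + O) = 2*O*(-2 + O))
Y(K) = -3 + 4*K**2 (Y(K) = -3 + (K + K)*(K + K) = -3 + (2*K)*(2*K) = -3 + 4*K**2)
(z*Y(9))*N(-10) = (10*(-3 + 4*9**2))*(2*(-10)*(-2 - 10)) = (10*(-3 + 4*81))*(2*(-10)*(-12)) = (10*(-3 + 324))*240 = (10*321)*240 = 3210*240 = 770400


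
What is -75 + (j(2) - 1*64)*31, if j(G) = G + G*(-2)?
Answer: -2121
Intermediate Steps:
j(G) = -G (j(G) = G - 2*G = -G)
-75 + (j(2) - 1*64)*31 = -75 + (-1*2 - 1*64)*31 = -75 + (-2 - 64)*31 = -75 - 66*31 = -75 - 2046 = -2121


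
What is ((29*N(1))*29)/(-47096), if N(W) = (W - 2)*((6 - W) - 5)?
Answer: 0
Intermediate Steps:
N(W) = (1 - W)*(-2 + W) (N(W) = (-2 + W)*(1 - W) = (1 - W)*(-2 + W))
((29*N(1))*29)/(-47096) = ((29*(-2 - 1*1² + 3*1))*29)/(-47096) = ((29*(-2 - 1*1 + 3))*29)*(-1/47096) = ((29*(-2 - 1 + 3))*29)*(-1/47096) = ((29*0)*29)*(-1/47096) = (0*29)*(-1/47096) = 0*(-1/47096) = 0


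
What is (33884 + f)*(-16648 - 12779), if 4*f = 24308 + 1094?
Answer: -2367961263/2 ≈ -1.1840e+9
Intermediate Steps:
f = 12701/2 (f = (24308 + 1094)/4 = (¼)*25402 = 12701/2 ≈ 6350.5)
(33884 + f)*(-16648 - 12779) = (33884 + 12701/2)*(-16648 - 12779) = (80469/2)*(-29427) = -2367961263/2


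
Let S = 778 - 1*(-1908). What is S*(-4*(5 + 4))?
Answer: -96696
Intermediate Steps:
S = 2686 (S = 778 + 1908 = 2686)
S*(-4*(5 + 4)) = 2686*(-4*(5 + 4)) = 2686*(-4*9) = 2686*(-36) = -96696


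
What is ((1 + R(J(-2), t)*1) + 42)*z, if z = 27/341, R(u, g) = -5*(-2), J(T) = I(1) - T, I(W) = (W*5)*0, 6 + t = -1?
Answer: 1431/341 ≈ 4.1965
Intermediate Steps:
t = -7 (t = -6 - 1 = -7)
I(W) = 0 (I(W) = (5*W)*0 = 0)
J(T) = -T (J(T) = 0 - T = -T)
R(u, g) = 10
z = 27/341 (z = 27*(1/341) = 27/341 ≈ 0.079179)
((1 + R(J(-2), t)*1) + 42)*z = ((1 + 10*1) + 42)*(27/341) = ((1 + 10) + 42)*(27/341) = (11 + 42)*(27/341) = 53*(27/341) = 1431/341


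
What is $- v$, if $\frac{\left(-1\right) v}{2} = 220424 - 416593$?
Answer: $-392338$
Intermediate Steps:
$v = 392338$ ($v = - 2 \left(220424 - 416593\right) = \left(-2\right) \left(-196169\right) = 392338$)
$- v = \left(-1\right) 392338 = -392338$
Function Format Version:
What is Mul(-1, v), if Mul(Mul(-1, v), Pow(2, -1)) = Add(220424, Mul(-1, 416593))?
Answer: -392338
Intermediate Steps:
v = 392338 (v = Mul(-2, Add(220424, Mul(-1, 416593))) = Mul(-2, Add(220424, -416593)) = Mul(-2, -196169) = 392338)
Mul(-1, v) = Mul(-1, 392338) = -392338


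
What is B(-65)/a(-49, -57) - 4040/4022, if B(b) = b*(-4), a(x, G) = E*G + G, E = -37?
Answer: -905545/1031643 ≈ -0.87777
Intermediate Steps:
a(x, G) = -36*G (a(x, G) = -37*G + G = -36*G)
B(b) = -4*b
B(-65)/a(-49, -57) - 4040/4022 = (-4*(-65))/((-36*(-57))) - 4040/4022 = 260/2052 - 4040*1/4022 = 260*(1/2052) - 2020/2011 = 65/513 - 2020/2011 = -905545/1031643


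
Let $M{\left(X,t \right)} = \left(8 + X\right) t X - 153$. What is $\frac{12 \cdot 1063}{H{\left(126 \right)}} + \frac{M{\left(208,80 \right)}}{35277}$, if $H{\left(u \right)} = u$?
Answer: $\frac{50158243}{246939} \approx 203.12$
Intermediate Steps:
$M{\left(X,t \right)} = -153 + X t \left(8 + X\right)$ ($M{\left(X,t \right)} = t \left(8 + X\right) X - 153 = X t \left(8 + X\right) - 153 = -153 + X t \left(8 + X\right)$)
$\frac{12 \cdot 1063}{H{\left(126 \right)}} + \frac{M{\left(208,80 \right)}}{35277} = \frac{12 \cdot 1063}{126} + \frac{-153 + 80 \cdot 208^{2} + 8 \cdot 208 \cdot 80}{35277} = 12756 \cdot \frac{1}{126} + \left(-153 + 80 \cdot 43264 + 133120\right) \frac{1}{35277} = \frac{2126}{21} + \left(-153 + 3461120 + 133120\right) \frac{1}{35277} = \frac{2126}{21} + 3594087 \cdot \frac{1}{35277} = \frac{2126}{21} + \frac{1198029}{11759} = \frac{50158243}{246939}$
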